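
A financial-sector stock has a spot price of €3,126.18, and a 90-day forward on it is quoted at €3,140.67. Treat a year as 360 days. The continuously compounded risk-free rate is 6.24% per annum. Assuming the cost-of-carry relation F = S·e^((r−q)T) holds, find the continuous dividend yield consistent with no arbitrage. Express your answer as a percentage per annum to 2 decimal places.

4.39%

From F = S·e^((r−q)T): (r − q) = ln(F/S)/T
ln(3140.67/3126.18) = ln(1.004635) = 0.004624
(r − q) = 0.004624 / (90/360) = 0.018496
q = r − ln(F/S)/T = 0.0624 − 0.018496 = 0.043904
q = 4.39%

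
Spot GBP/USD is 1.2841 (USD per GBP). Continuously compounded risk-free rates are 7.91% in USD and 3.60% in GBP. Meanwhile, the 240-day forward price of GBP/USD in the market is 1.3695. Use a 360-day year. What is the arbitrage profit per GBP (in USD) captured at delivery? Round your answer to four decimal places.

0.0480 per GBP (in USD)

Fair forward: F* = S·e^(carry·T), with carry = (r_USD − r_GBP) = 0.0791 − 0.0360 = 0.0431
F* = 1.2841 · e^(0.0431 × 240/360) = 1.2841 · e^0.028733 = 1.2841 × 1.029150 = 1.3215
Market 1.3695 > fair 1.3215: forward overpriced → cash-and-carry (buy spot, short the forward).
At maturity, profit = |F_mkt − F*| = |1.3695 − 1.3215| = 0.0480 per GBP (in USD)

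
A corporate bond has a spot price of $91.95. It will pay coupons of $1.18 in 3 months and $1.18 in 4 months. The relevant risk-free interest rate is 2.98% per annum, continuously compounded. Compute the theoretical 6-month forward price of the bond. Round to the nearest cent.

PV(coupons) I = 1.18·e^(−0.0298·3/12) + 1.18·e^(−0.0298·4/12)
I = 1.1712 + 1.1683 = 2.3395
F = (S − I)·e^(rT) = (91.95 − 2.3395) · e^(0.0298·6/12)
= 89.6105 · e^0.014900 = 89.6105 × 1.015012 = $90.96

$90.96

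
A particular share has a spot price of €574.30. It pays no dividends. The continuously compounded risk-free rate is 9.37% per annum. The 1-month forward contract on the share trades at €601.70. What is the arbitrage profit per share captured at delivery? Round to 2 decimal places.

Fair forward: F* = S·e^(carry·T), with carry = r = 0.0937
F* = 574.30 · e^(0.0937 × 1/12) = 574.30 · e^0.007808 = 574.30 × 1.007839 = €578.8019
Market €601.70 > fair €578.8019: forward overpriced → cash-and-carry (buy spot, short the forward).
At maturity, profit = |F_mkt − F*| = |601.70 − 578.8019| = €22.90 per share

€22.90 per share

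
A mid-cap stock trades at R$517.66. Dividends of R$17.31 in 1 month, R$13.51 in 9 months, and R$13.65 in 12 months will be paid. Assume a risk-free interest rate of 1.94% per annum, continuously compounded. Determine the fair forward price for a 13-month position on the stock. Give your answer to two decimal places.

R$483.74

PV(dividends) I = 17.31·e^(−0.0194·1/12) + 13.51·e^(−0.0194·9/12) + 13.65·e^(−0.0194·12/12)
I = 17.2820 + 13.3149 + 13.3877 = 43.9846
F = (S − I)·e^(rT) = (517.66 − 43.9846) · e^(0.0194·13/12)
= 473.6754 · e^0.021017 = 473.6754 × 1.021239 = R$483.74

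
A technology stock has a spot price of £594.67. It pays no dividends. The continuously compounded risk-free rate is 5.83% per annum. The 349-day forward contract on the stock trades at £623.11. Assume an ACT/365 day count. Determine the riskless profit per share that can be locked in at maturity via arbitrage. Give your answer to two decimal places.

Fair forward: F* = S·e^(carry·T), with carry = r = 0.0583
F* = 594.67 · e^(0.0583 × 349/365) = 594.67 · e^0.055744 = 594.67 × 1.057327 = £628.7606
Market £623.11 < fair £628.7606: forward underpriced → reverse cash-and-carry (short spot, go long the forward).
At maturity, profit = |F_mkt − F*| = |623.11 − 628.7606| = £5.65 per share

£5.65 per share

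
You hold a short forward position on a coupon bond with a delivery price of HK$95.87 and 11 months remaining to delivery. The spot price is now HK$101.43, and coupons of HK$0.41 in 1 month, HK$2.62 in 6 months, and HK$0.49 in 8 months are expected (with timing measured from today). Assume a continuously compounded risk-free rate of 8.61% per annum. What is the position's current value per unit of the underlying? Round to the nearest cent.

-HK$9.46

PV(remaining coupons) I = 0.41·e^(−0.0861·1/12) + 2.62·e^(−0.0861·6/12) + 0.49·e^(−0.0861·8/12) = 3.3793
Current forward F = (S − I)·e^(rT) = (101.43 − 3.3793)·e^(0.0861·11/12) = 98.0507 × 1.082123 = 106.1029
Value (long) = (F − K)·e^(−rT) = (106.1029 − 95.87) × 0.924109 = 9.4563
Short position value = −(long value) = -HK$9.46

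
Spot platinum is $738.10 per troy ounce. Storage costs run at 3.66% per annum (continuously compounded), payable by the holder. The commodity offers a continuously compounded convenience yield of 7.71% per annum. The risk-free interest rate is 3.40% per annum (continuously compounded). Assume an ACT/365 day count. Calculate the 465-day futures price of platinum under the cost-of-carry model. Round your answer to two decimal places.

$732.01 per troy ounce

Net carry = r + u − y = 0.0340 + 0.0366 − 0.0771 = -0.0065
F = S·e^((r+u−y)T) = 738.10 · e^(-0.0065 × 465/365) = 738.10 · e^-0.008281
= 738.10 × 0.991753 = $732.01 per troy ounce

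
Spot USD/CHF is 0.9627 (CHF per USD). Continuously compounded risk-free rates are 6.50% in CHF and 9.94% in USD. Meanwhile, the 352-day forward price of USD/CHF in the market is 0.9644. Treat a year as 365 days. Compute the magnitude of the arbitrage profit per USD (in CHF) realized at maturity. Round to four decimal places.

0.0331 per USD (in CHF)

Fair forward: F* = S·e^(carry·T), with carry = (r_CHF − r_USD) = 0.0650 − 0.0994 = -0.0344
F* = 0.9627 · e^(-0.0344 × 352/365) = 0.9627 · e^-0.033175 = 0.9627 × 0.967369 = 0.9313
Market 0.9644 > fair 0.9313: forward overpriced → cash-and-carry (buy spot, short the forward).
At maturity, profit = |F_mkt − F*| = |0.9644 − 0.9313| = 0.0331 per USD (in CHF)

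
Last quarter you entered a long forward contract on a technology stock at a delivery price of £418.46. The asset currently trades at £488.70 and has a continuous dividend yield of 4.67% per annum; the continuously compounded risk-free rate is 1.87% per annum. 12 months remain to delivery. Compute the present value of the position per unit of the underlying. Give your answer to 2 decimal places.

£55.69

Current fair forward for the remaining 12 months: F = S·e^((r − q)·T), (r − q) = 0.0187 − 0.0467 = -0.0280
F = 488.70 · e^(-0.0280 × 12/12) = 488.70 × 0.972388 = 475.2060
Value of long forward = (F − K)·e^(−rT) = (475.2060 − 418.46) · e^(−0.0187·12/12)
= 56.7460 × 0.981474 = 55.69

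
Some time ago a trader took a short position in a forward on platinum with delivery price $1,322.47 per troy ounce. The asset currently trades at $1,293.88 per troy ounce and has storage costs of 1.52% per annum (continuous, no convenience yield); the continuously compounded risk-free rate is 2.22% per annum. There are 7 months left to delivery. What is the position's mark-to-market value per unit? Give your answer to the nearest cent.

$0.05 per troy ounce

Current fair forward for the remaining 7 months: F = S·e^((r + u)·T), (r + u) = 0.0222 + 0.0152 = 0.0374
F = 1293.88 · e^(0.0374 × 7/12) = 1293.88 × 1.02205639 = 1322.4183
Value of long forward = (F − K)·e^(−rT) = (1322.4183 − 1322.47) · e^(−0.0222·7/12)
= -0.0517 × 0.98713349 = -0.05
Short position value = −(long value) = $0.05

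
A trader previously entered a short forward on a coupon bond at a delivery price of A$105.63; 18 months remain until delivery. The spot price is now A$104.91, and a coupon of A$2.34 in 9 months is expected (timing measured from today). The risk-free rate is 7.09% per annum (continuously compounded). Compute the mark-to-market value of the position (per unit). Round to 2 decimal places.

-A$7.72

PV(remaining coupons) I = 2.34·e^(−0.0709·9/12) = 2.2188
Current forward F = (S − I)·e^(rT) = (104.91 − 2.2188)·e^(0.0709·18/12) = 102.6912 × 1.112211 = 114.2143
Value (long) = (F − K)·e^(−rT) = (114.2143 − 105.63) × 0.899110 = 7.7182
Short position value = −(long value) = -A$7.72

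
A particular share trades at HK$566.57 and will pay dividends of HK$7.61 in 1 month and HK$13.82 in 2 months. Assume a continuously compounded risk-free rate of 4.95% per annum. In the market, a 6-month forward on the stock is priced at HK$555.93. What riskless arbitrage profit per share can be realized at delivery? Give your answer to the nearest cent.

PV(dividends) I = 7.61·e^(−0.0495·1/12) + 13.82·e^(−0.0495·2/12) = 21.2851
Fair forward F* = (S − I)·e^(rT) = (566.57 − 21.2851)·e^0.024750 = 545.2849 × 1.025059 = 558.9492
Market HK$555.93 < fair 558.9492: forward underpriced → reverse cash-and-carry (short the stock, invest proceeds at r, pay the dividends, go long the forward).
Profit at T = |F_mkt − F*| = |555.93 − 558.9492| = HK$3.02 per share

HK$3.02 per share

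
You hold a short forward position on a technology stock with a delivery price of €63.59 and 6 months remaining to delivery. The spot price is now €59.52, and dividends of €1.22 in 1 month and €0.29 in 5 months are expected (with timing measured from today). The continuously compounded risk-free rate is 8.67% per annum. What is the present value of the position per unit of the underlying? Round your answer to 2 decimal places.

€2.86

PV(remaining dividends) I = 1.22·e^(−0.0867·1/12) + 0.29·e^(−0.0867·5/12) = 1.4909
Current forward F = (S − I)·e^(rT) = (59.52 − 1.4909)·e^(0.0867·6/12) = 58.0291 × 1.044303 = 60.6000
Value (long) = (F − K)·e^(−rT) = (60.6000 − 63.59) × 0.957576 = -2.8632
Short position value = −(long value) = €2.86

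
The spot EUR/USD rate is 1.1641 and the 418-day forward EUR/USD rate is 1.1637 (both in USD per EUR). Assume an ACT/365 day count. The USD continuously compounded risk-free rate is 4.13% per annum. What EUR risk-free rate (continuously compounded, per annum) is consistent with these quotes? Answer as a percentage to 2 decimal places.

4.16%

F = S·e^((r_USD − r_EUR)T) ⇒ r_EUR = r_USD − ln(F/S)/T
ln(1.1637/1.1641) = -0.000344; /(418/365) = -0.000300
r_EUR = 0.0413 + 0.000300 = 0.041600
r_EUR = 4.16%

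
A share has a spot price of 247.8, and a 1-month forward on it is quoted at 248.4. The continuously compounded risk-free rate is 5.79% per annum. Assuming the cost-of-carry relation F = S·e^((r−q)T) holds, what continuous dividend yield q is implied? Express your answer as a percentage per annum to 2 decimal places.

2.89%

From F = S·e^((r−q)T): (r − q) = ln(F/S)/T
ln(248.4/247.8) = ln(1.002421) = 0.002418
(r − q) = 0.002418 / (1/12) = 0.029016
q = r − ln(F/S)/T = 0.0579 − 0.029016 = 0.028884
q = 2.89%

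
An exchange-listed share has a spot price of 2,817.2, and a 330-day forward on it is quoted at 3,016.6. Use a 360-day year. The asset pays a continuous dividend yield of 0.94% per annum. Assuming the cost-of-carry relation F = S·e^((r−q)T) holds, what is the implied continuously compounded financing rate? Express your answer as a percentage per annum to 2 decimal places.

8.40%

From F = S·e^((r−q)T): (r − q) = ln(F/S)/T
ln(3016.6/2817.2) = ln(1.070779) = 0.068386
(r − q) = 0.068386 / (330/360) = 0.074603
r = ln(F/S)/T + q = 0.074603 + 0.0094 = 0.084003
r = 8.40%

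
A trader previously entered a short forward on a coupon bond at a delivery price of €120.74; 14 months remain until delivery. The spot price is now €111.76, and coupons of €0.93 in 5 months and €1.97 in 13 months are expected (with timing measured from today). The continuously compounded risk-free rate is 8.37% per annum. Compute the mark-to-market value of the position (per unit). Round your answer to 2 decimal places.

PV(remaining coupons) I = 0.93·e^(−0.0837·5/12) + 1.97·e^(−0.0837·13/12) = 2.6974
Current forward F = (S − I)·e^(rT) = (111.76 − 2.6974)·e^(0.0837·14/12) = 109.0626 × 1.102577 = 120.2499
Value (long) = (F − K)·e^(−rT) = (120.2499 − 120.74) × 0.906966 = -0.4445
Short position value = −(long value) = €0.44

€0.44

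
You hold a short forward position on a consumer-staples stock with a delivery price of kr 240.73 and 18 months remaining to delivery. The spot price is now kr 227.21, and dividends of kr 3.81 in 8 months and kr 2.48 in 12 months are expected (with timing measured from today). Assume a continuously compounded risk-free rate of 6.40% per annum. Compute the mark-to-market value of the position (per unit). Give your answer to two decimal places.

-kr 2.54

PV(remaining dividends) I = 3.81·e^(−0.0640·8/12) + 2.48·e^(−0.0640·12/12) = 5.9771
Current forward F = (S − I)·e^(rT) = (227.21 − 5.9771)·e^(0.0640·18/12) = 221.2329 × 1.100759 = 243.5241
Value (long) = (F − K)·e^(−rT) = (243.5241 − 240.73) × 0.908464 = 2.5383
Short position value = −(long value) = -kr 2.54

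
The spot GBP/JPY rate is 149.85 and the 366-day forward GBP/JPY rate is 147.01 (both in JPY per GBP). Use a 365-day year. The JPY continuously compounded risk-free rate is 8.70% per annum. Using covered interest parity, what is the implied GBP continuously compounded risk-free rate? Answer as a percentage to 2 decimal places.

F = S·e^((r_JPY − r_GBP)T) ⇒ r_GBP = r_JPY − ln(F/S)/T
ln(147.01/149.85) = -0.019134; /(366/365) = -0.019082
r_GBP = 0.0870 + 0.019082 = 0.106082
r_GBP = 10.61%

10.61%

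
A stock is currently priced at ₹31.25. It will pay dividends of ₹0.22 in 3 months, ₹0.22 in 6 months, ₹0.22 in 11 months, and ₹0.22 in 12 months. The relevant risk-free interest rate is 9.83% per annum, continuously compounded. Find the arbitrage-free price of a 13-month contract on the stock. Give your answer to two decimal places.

₹33.84

PV(dividends) I = 0.22·e^(−0.0983·3/12) + 0.22·e^(−0.0983·6/12) + 0.22·e^(−0.0983·11/12) + 0.22·e^(−0.0983·12/12)
I = 0.2147 + 0.2094 + 0.2010 + 0.1994 = 0.8245
F = (S − I)·e^(rT) = (31.25 − 0.8245) · e^(0.0983·13/12)
= 30.4255 · e^0.106492 = 30.4255 × 1.112369 = ₹33.84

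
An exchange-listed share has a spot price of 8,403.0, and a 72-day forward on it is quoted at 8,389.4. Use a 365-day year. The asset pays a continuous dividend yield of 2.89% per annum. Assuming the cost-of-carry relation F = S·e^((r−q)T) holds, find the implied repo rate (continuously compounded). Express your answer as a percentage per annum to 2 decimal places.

From F = S·e^((r−q)T): (r − q) = ln(F/S)/T
ln(8389.4/8403.0) = ln(0.998382) = -0.001619
(r − q) = -0.001619 / (72/365) = -0.008207
r = ln(F/S)/T + q = -0.008207 + 0.0289 = 0.020693
r = 2.07%

2.07%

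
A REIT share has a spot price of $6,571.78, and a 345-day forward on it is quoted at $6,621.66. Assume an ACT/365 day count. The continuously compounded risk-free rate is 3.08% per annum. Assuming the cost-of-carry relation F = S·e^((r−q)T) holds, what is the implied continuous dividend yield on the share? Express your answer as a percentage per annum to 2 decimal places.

2.28%

From F = S·e^((r−q)T): (r − q) = ln(F/S)/T
ln(6621.66/6571.78) = ln(1.007590) = 0.007561
(r − q) = 0.007561 / (345/365) = 0.007999
q = r − ln(F/S)/T = 0.0308 − 0.007999 = 0.022801
q = 2.28%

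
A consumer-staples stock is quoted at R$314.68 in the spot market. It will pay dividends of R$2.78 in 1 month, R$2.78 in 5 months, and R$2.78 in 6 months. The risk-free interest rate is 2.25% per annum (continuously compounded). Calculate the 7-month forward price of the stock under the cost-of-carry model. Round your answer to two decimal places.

R$310.45

PV(dividends) I = 2.78·e^(−0.0225·1/12) + 2.78·e^(−0.0225·5/12) + 2.78·e^(−0.0225·6/12)
I = 2.7748 + 2.7541 + 2.7489 = 8.2778
F = (S − I)·e^(rT) = (314.68 − 8.2778) · e^(0.0225·7/12)
= 306.4022 · e^0.013125 = 306.4022 × 1.013212 = R$310.45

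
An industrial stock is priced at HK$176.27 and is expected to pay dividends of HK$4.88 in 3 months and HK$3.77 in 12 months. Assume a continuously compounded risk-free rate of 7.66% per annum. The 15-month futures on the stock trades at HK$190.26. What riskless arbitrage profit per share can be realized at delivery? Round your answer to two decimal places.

PV(dividends) I = 4.88·e^(−0.0766·3/12) + 3.77·e^(−0.0766·12/12) = 8.2794
Fair futures F* = (S − I)·e^(rT) = (176.27 − 8.2794)·e^0.095750 = 167.9906 × 1.100484 = 184.8710
Market HK$190.26 > fair 184.8710: forward overpriced → cash-and-carry (borrow at r, buy the stock and collect the dividends, short the forward).
Profit at T = |F_mkt − F*| = |190.26 − 184.8710| = HK$5.39 per share

HK$5.39 per share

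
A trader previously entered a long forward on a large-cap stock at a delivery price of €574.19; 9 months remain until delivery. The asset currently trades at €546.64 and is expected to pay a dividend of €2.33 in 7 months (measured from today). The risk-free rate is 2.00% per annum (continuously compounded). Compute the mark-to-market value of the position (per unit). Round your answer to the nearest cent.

PV(remaining dividends) I = 2.33·e^(−0.0200·7/12) = 2.3030
Current forward F = (S − I)·e^(rT) = (546.64 − 2.3030)·e^(0.0200·9/12) = 544.3370 × 1.015113 = 552.5636
Value (long) = (F − K)·e^(−rT) = (552.5636 − 574.19) × 0.985112 = -21.3044
Value = -€21.30

-€21.30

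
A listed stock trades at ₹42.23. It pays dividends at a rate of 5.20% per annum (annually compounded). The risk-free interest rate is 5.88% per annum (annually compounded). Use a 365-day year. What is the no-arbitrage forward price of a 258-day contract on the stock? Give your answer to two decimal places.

F = S · (1+r)^T / (1+q)^T
= 42.23 × 1.041213 / 1.036482 = 42.23 × 1.004564
F = ₹42.42

₹42.42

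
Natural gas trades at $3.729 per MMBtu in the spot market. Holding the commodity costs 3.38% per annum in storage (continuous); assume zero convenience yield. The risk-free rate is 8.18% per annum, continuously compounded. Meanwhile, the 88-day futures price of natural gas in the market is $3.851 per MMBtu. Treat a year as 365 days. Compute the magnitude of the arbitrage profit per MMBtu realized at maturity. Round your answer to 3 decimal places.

$0.017 per MMBtu

Fair futures: F* = S·e^(carry·T), with carry = (r + u) = 0.0818 + 0.0338 = 0.1156
F* = 3.729 · e^(0.1156 × 88/365) = 3.729 · e^0.027871 = 3.729 × 1.028263 = $3.8344
Market $3.851 > fair $3.8344: forward overpriced → cash-and-carry (buy spot, short the forward).
At maturity, profit = |F_mkt − F*| = |3.851 − 3.8344| = $0.017 per MMBtu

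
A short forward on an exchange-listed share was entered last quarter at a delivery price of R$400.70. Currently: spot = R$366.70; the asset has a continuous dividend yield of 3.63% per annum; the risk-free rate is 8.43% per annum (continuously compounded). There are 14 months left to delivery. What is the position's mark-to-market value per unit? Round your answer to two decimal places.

Current fair forward for the remaining 14 months: F = S·e^((r − q)·T), (r − q) = 0.0843 − 0.0363 = 0.0480
F = 366.70 · e^(0.0480 × 14/12) = 366.70 × 1.057598 = 387.8212
Value of long forward = (F − K)·e^(−rT) = (387.8212 − 400.70) · e^(−0.0843·14/12)
= -12.8788 × 0.906332 = -11.67
Short position value = −(long value) = R$11.67

R$11.67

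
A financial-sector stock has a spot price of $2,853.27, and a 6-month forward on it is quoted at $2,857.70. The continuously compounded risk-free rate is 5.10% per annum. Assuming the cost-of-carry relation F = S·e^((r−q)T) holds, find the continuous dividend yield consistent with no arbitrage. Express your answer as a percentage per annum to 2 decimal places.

From F = S·e^((r−q)T): (r − q) = ln(F/S)/T
ln(2857.70/2853.27) = ln(1.001553) = 0.001552
(r − q) = 0.001552 / (6/12) = 0.003104
q = r − ln(F/S)/T = 0.0510 − 0.003104 = 0.047896
q = 4.79%

4.79%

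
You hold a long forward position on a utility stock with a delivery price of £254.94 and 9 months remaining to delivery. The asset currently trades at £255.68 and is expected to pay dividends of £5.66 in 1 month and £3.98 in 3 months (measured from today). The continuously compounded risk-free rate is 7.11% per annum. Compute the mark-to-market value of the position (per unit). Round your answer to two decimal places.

£4.44

PV(remaining dividends) I = 5.66·e^(−0.0711·1/12) + 3.98·e^(−0.0711·3/12) = 9.5364
Current forward F = (S − I)·e^(rT) = (255.68 − 9.5364)·e^(0.0711·9/12) = 246.1436 × 1.054772 = 259.6254
Value (long) = (F − K)·e^(−rT) = (259.6254 − 254.94) × 0.948072 = 4.4421
Value = £4.44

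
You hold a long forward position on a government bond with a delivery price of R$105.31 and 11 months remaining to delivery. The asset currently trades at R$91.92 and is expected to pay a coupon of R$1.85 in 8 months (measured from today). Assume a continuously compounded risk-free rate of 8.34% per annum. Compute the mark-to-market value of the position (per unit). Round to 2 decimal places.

-R$7.39

PV(remaining coupons) I = 1.85·e^(−0.0834·8/12) = 1.7499
Current forward F = (S − I)·e^(rT) = (91.92 − 1.7499)·e^(0.0834·11/12) = 90.1701 × 1.079448 = 97.3339
Value (long) = (F − K)·e^(−rT) = (97.3339 − 105.31) × 0.926399 = -7.3891
Value = -R$7.39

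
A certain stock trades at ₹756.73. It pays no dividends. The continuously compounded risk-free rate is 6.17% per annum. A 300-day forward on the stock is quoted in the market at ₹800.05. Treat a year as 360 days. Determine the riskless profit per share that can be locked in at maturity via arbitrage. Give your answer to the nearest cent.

₹3.39 per share

Fair forward: F* = S·e^(carry·T), with carry = r = 0.0617
F* = 756.73 · e^(0.0617 × 300/360) = 756.73 · e^0.051417 = 756.73 × 1.052762 = ₹796.6566
Market ₹800.05 > fair ₹796.6566: forward overpriced → cash-and-carry (buy spot, short the forward).
At maturity, profit = |F_mkt − F*| = |800.05 − 796.6566| = ₹3.39 per share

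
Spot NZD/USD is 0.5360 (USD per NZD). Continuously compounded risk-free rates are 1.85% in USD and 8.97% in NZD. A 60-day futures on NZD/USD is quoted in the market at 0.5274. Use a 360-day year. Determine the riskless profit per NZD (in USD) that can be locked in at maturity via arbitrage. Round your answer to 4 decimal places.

Fair futures: F* = S·e^(carry·T), with carry = (r_USD − r_NZD) = 0.0185 − 0.0897 = -0.0712
F* = 0.5360 · e^(-0.0712 × 60/360) = 0.5360 · e^-0.011867 = 0.5360 × 0.988203 = 0.5297
Market 0.5274 < fair 0.5297: forward underpriced → reverse cash-and-carry (short spot, go long the forward).
At maturity, profit = |F_mkt − F*| = |0.5274 − 0.5297| = 0.0023 per NZD (in USD)

0.0023 per NZD (in USD)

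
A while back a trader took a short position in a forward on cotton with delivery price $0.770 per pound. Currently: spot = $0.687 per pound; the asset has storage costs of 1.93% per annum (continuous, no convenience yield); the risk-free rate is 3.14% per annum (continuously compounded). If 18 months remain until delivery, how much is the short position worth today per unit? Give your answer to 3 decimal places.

Current fair forward for the remaining 18 months: F = S·e^((r + u)·T), (r + u) = 0.0314 + 0.0193 = 0.0507
F = 0.687 · e^(0.0507 × 18/12) = 0.687 × 1.079017 = 0.7413
Value of long forward = (F − K)·e^(−rT) = (0.7413 − 0.770) · e^(−0.0314·18/12)
= -0.0287 × 0.953992 = -0.027
Short position value = −(long value) = $0.027

$0.027 per pound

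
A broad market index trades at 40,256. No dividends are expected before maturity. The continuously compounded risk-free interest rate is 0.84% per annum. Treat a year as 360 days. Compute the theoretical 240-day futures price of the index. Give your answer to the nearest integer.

F = S·e^(rT) = 40256 · e^(0.0084 × 240/360)
= 40256 · e^0.005600 = 40256 × 1.005616
F = 40,482

40,482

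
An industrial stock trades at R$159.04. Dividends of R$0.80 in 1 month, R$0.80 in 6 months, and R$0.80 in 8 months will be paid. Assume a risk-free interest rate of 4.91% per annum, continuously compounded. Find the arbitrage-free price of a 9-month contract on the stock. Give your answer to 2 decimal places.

R$162.57

PV(dividends) I = 0.80·e^(−0.0491·1/12) + 0.80·e^(−0.0491·6/12) + 0.80·e^(−0.0491·8/12)
I = 0.7967 + 0.7806 + 0.7742 = 2.3515
F = (S − I)·e^(rT) = (159.04 − 2.3515) · e^(0.0491·9/12)
= 156.6885 · e^0.036825 = 156.6885 × 1.037511 = R$162.57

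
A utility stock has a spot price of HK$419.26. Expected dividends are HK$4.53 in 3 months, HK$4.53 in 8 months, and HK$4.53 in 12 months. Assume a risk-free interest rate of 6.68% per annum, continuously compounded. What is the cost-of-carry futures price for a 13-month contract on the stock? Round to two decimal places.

HK$436.72

PV(dividends) I = 4.53·e^(−0.0668·3/12) + 4.53·e^(−0.0668·8/12) + 4.53·e^(−0.0668·12/12)
I = 4.4550 + 4.3327 + 4.2373 = 13.0250
F = (S − I)·e^(rT) = (419.26 − 13.0250) · e^(0.0668·13/12)
= 406.2350 · e^0.072367 = 406.2350 × 1.075050 = HK$436.72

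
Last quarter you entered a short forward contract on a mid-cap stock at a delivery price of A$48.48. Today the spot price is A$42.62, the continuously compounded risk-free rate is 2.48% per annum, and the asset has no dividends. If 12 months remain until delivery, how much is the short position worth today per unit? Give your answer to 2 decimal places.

A$4.67

Current fair forward for the remaining 12 months: F = S·e^(r·T), r = 0.0248
F = 42.62 · e^(0.0248 × 12/12) = 42.62 × 1.025110 = 43.6902
Value of long forward = (F − K)·e^(−rT) = (43.6902 − 48.48) · e^(−0.0248·12/12)
= -4.7898 × 0.975505 = -4.67
Short position value = −(long value) = A$4.67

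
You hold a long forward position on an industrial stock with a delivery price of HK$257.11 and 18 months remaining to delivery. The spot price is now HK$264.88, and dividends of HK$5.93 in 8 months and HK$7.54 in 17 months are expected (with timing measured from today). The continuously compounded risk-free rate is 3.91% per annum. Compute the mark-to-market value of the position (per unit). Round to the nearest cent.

PV(remaining dividends) I = 5.93·e^(−0.0391·8/12) + 7.54·e^(−0.0391·17/12) = 12.9111
Current forward F = (S − I)·e^(rT) = (264.88 − 12.9111)·e^(0.0391·18/12) = 251.9689 × 1.060404 = 267.1888
Value (long) = (F − K)·e^(−rT) = (267.1888 − 257.11) × 0.943037 = 9.5047
Value = HK$9.50

HK$9.50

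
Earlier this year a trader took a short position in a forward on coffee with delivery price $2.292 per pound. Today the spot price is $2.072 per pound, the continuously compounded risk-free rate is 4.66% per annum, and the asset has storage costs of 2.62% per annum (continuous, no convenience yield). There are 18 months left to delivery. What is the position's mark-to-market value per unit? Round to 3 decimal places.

Current fair forward for the remaining 18 months: F = S·e^((r + u)·T), (r + u) = 0.0466 + 0.0262 = 0.0728
F = 2.072 · e^(0.0728 × 18/12) = 2.072 × 1.115385 = 2.3111
Value of long forward = (F − K)·e^(−rT) = (2.3111 − 2.292) · e^(−0.0466·18/12)
= 0.0191 × 0.932487 = 0.018
Short position value = −(long value) = -$0.018

-$0.018 per pound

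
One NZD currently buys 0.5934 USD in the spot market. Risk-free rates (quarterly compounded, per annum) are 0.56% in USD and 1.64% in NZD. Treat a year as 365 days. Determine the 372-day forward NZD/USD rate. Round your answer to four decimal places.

0.5869

By covered interest parity, F = S · (1+r_USD/4)^(4T) / (1+r_NZD/4)^(4T)
= 0.5934 × 1.005720 / 1.016820 = 0.5934 × 0.989084
F = 0.5869 USD per NZD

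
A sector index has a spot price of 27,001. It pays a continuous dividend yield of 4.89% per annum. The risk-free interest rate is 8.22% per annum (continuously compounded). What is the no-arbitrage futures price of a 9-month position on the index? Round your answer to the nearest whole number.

F = S·e^((r − q)T) = 27001 · e^((0.0822 − 0.0489) × 9/12)
= 27001 · e^0.024975 = 27001 × 1.025289
F = 27,684

27,684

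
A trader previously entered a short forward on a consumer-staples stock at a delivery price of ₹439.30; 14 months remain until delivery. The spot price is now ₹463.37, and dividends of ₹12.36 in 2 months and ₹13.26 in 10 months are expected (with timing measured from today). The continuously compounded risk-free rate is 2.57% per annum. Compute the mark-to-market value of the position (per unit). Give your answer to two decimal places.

-₹11.76

PV(remaining dividends) I = 12.36·e^(−0.0257·2/12) + 13.26·e^(−0.0257·10/12) = 25.2862
Current forward F = (S − I)·e^(rT) = (463.37 − 25.2862)·e^(0.0257·14/12) = 438.0838 × 1.030437 = 451.4178
Value (long) = (F − K)·e^(−rT) = (451.4178 − 439.30) × 0.970462 = 11.7599
Short position value = −(long value) = -₹11.76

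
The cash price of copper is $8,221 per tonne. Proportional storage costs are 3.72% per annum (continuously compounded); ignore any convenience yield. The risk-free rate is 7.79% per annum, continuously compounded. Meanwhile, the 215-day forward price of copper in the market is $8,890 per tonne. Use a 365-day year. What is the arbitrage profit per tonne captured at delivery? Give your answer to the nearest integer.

Fair forward: F* = S·e^(carry·T), with carry = (r + u) = 0.0779 + 0.0372 = 0.1151
F* = 8221 · e^(0.1151 × 215/365) = 8221 · e^0.067799 = 8221 × 1.070150 = $8797.7031
Market $8890 > fair $8797.7031: forward overpriced → cash-and-carry (buy spot, short the forward).
At maturity, profit = |F_mkt − F*| = |8890 − 8797.7031| = $92 per tonne

$92 per tonne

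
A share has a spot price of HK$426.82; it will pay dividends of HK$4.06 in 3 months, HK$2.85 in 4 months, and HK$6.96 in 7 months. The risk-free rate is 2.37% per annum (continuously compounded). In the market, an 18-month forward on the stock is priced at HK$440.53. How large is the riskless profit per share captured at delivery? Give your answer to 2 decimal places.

PV(dividends) I = 4.06·e^(−0.0237·3/12) + 2.85·e^(−0.0237·4/12) + 6.96·e^(−0.0237·7/12) = 13.7280
Fair forward F* = (S − I)·e^(rT) = (426.82 − 13.7280)·e^0.035550 = 413.0920 × 1.036189 = 428.0414
Market HK$440.53 > fair 428.0414: forward overpriced → cash-and-carry (borrow at r, buy the stock and collect the dividends, short the forward).
Profit at T = |F_mkt − F*| = |440.53 − 428.0414| = HK$12.49 per share

HK$12.49 per share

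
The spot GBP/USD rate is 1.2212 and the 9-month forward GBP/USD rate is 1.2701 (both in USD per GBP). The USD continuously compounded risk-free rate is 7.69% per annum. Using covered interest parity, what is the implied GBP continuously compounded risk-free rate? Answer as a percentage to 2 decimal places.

F = S·e^((r_USD − r_GBP)T) ⇒ r_GBP = r_USD − ln(F/S)/T
ln(1.2701/1.2212) = 0.039262; /(9/12) = 0.052349
r_GBP = 0.0769 − 0.052349 = 0.024551
r_GBP = 2.46%

2.46%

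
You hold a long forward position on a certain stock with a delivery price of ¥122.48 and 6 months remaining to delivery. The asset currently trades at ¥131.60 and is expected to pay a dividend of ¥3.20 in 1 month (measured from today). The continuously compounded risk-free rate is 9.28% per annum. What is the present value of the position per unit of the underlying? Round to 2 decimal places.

¥11.50

PV(remaining dividends) I = 3.20·e^(−0.0928·1/12) = 3.1753
Current forward F = (S − I)·e^(rT) = (131.60 − 3.1753)·e^(0.0928·6/12) = 128.4247 × 1.047493 = 134.5240
Value (long) = (F − K)·e^(−rT) = (134.5240 − 122.48) × 0.954660 = 11.4979
Value = ¥11.50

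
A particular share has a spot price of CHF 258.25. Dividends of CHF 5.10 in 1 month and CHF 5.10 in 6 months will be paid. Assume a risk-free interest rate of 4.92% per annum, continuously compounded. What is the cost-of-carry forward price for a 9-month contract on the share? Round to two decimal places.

PV(dividends) I = 5.10·e^(−0.0492·1/12) + 5.10·e^(−0.0492·6/12)
I = 5.0791 + 4.9761 = 10.0552
F = (S − I)·e^(rT) = (258.25 − 10.0552) · e^(0.0492·9/12)
= 248.1948 · e^0.036900 = 248.1948 × 1.037589 = CHF 257.52

CHF 257.52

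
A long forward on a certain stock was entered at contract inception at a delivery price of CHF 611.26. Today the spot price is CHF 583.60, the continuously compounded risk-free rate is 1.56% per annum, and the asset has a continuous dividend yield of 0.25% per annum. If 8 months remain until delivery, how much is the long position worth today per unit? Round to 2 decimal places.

-CHF 22.31

Current fair forward for the remaining 8 months: F = S·e^((r − q)·T), (r − q) = 0.0156 − 0.0025 = 0.0131
F = 583.60 · e^(0.0131 × 8/12) = 583.60 × 1.008772 = 588.7193
Value of long forward = (F − K)·e^(−rT) = (588.7193 − 611.26) · e^(−0.0156·8/12)
= -22.5407 × 0.989654 = -22.31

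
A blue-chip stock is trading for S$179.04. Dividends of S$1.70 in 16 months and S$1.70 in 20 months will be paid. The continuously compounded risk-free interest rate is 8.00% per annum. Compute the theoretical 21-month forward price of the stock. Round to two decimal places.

PV(dividends) I = 1.70·e^(−0.0800·16/12) + 1.70·e^(−0.0800·20/12)
I = 1.5280 + 1.4878 = 3.0158
F = (S − I)·e^(rT) = (179.04 − 3.0158) · e^(0.0800·21/12)
= 176.0242 · e^0.140000 = 176.0242 × 1.150274 = S$202.48

S$202.48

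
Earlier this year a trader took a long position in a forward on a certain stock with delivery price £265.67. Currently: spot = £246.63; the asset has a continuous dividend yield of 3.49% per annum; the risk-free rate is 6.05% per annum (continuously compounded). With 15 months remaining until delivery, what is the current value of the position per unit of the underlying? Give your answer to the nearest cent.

Current fair forward for the remaining 15 months: F = S·e^((r − q)·T), (r − q) = 0.0605 − 0.0349 = 0.0256
F = 246.63 · e^(0.0256 × 15/12) = 246.63 × 1.032518 = 254.6499
Value of long forward = (F − K)·e^(−rT) = (254.6499 − 265.67) · e^(−0.0605·15/12)
= -11.0201 × 0.927164 = -10.22

-£10.22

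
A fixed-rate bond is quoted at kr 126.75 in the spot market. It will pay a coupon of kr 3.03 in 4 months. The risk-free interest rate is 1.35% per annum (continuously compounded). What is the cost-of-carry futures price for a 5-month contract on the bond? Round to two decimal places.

PV(coupons) I = 3.03·e^(−0.0135·4/12)
I = 3.0164
F = (S − I)·e^(rT) = (126.75 − 3.0164) · e^(0.0135·5/12)
= 123.7336 · e^0.005625 = 123.7336 × 1.005641 = kr 124.43

kr 124.43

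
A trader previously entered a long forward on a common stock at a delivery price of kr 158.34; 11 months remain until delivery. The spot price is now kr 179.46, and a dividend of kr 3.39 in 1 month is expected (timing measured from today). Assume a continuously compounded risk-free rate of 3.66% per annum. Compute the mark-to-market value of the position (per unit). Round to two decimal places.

kr 22.96

PV(remaining dividends) I = 3.39·e^(−0.0366·1/12) = 3.3797
Current forward F = (S − I)·e^(rT) = (179.46 − 3.3797)·e^(0.0366·11/12) = 176.0803 × 1.034119 = 182.0880
Value (long) = (F − K)·e^(−rT) = (182.0880 − 158.34) × 0.967007 = 22.9645
Value = kr 22.96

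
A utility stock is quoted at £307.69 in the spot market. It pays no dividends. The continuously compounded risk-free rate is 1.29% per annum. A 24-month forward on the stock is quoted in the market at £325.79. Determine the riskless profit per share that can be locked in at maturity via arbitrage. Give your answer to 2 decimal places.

£10.06 per share

Fair forward: F* = S·e^(carry·T), with carry = r = 0.0129
F* = 307.69 · e^(0.0129 × 24/12) = 307.69 · e^0.025800 = 307.69 × 1.026136 = £315.7318
Market £325.79 > fair £315.7318: forward overpriced → cash-and-carry (buy spot, short the forward).
At maturity, profit = |F_mkt − F*| = |325.79 − 315.7318| = £10.06 per share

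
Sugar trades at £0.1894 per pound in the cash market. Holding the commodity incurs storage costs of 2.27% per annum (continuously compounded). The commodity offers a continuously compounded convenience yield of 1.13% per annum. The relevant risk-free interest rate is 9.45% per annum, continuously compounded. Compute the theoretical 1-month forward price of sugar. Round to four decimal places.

£0.1911 per pound

Net carry = r + u − y = 0.0945 + 0.0227 − 0.0113 = 0.1059
F = S·e^((r+u−y)T) = 0.1894 · e^(0.1059 × 1/12) = 0.1894 · e^0.008825
= 0.1894 × 1.008864 = £0.1911 per pound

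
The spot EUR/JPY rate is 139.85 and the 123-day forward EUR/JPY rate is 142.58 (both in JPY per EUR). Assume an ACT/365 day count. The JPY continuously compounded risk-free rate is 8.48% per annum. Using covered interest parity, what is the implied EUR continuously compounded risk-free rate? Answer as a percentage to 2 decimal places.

F = S·e^((r_JPY − r_EUR)T) ⇒ r_EUR = r_JPY − ln(F/S)/T
ln(142.58/139.85) = 0.019333; /(123/365) = 0.057370
r_EUR = 0.0848 − 0.057370 = 0.027430
r_EUR = 2.74%

2.74%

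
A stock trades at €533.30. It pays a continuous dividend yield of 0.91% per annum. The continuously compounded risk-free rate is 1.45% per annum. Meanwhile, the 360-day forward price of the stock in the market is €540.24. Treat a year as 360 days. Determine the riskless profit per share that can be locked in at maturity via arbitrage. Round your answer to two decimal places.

€4.05 per share

Fair forward: F* = S·e^(carry·T), with carry = (r − q) = 0.0145 − 0.0091 = 0.0054
F* = 533.30 · e^(0.0054 × 360/360) = 533.30 · e^0.005400 = 533.30 × 1.005415 = €536.1878
Market €540.24 > fair €536.1878: forward overpriced → cash-and-carry (buy spot, short the forward).
At maturity, profit = |F_mkt − F*| = |540.24 − 536.1878| = €4.05 per share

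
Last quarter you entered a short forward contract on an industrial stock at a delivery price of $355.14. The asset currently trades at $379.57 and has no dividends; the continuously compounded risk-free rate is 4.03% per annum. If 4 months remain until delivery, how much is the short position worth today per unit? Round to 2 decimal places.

-$29.17

Current fair forward for the remaining 4 months: F = S·e^(r·T), r = 0.0403
F = 379.57 · e^(0.0403 × 4/12) = 379.57 × 1.013524 = 384.7033
Value of long forward = (F − K)·e^(−rT) = (384.7033 − 355.14) · e^(−0.0403·4/12)
= 29.5633 × 0.986656 = 29.17
Short position value = −(long value) = -$29.17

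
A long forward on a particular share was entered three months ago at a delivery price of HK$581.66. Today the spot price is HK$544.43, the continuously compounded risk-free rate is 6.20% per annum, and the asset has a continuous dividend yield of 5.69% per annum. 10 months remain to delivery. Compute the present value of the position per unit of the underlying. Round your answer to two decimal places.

Current fair forward for the remaining 10 months: F = S·e^((r − q)·T), (r − q) = 0.0620 − 0.0569 = 0.0051
F = 544.43 · e^(0.0051 × 10/12) = 544.43 × 1.004259 = 546.7487
Value of long forward = (F − K)·e^(−rT) = (546.7487 − 581.66) · e^(−0.0620·10/12)
= -34.9113 × 0.949645 = -33.15

-HK$33.15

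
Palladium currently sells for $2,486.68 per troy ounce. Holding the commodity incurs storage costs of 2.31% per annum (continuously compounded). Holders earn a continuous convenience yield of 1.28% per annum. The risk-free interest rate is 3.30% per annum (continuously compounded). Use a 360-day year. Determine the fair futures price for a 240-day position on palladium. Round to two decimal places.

Net carry = r + u − y = 0.0330 + 0.0231 − 0.0128 = 0.0433
F = S·e^((r+u−y)T) = 2486.68 · e^(0.0433 × 240/360) = 2486.68 · e^0.02886667
= 2486.68 × 1.02928735 = $2,559.51 per troy ounce

$2,559.51 per troy ounce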